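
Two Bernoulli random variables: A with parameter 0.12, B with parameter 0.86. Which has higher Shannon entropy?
B

For binary distributions, entropy is maximized at p=0.5 and decreases as p moves toward 0 or 1.

H(A) = H(0.12) = 0.5294 bits
H(B) = H(0.86) = 0.5842 bits

Distribution B (p=0.86) is closer to uniform (p=0.5), so it has higher entropy.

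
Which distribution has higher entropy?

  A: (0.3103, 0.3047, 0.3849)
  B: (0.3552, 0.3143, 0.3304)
B

Both distributions are close to uniform, making this a harder comparison.

H(A) = 1.5765 bits
H(B) = 1.5831 bits

The distribution closer to uniform has higher entropy.
Answer: B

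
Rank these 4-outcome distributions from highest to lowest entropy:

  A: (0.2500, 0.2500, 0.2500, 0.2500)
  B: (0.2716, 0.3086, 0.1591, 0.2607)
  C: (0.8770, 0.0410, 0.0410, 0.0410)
A > B > C

Key insight: Entropy is maximized by uniform distributions and minimized by concentrated distributions.

- Uniform distributions have maximum entropy log₂(4) = 2.0000 bits
- The more "peaked" or concentrated a distribution, the lower its entropy

Entropies:
  H(A) = 2.0000 bits
  H(B) = 1.9617 bits
  H(C) = 0.7329 bits

Ranking: A > B > C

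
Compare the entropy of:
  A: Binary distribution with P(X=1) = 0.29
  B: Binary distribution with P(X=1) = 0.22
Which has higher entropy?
A

For binary distributions, entropy is maximized at p=0.5 and decreases as p moves toward 0 or 1.

H(A) = H(0.29) = 0.8687 bits
H(B) = H(0.22) = 0.7602 bits

Distribution A (p=0.29) is closer to uniform (p=0.5), so it has higher entropy.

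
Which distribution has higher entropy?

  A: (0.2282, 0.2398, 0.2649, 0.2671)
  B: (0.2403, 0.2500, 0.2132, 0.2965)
A

Both distributions are close to uniform, making this a harder comparison.

H(A) = 1.9968 bits
H(B) = 1.9897 bits

The distribution closer to uniform has higher entropy.
Answer: A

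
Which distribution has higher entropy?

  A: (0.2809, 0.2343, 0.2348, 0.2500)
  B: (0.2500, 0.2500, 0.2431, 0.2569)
B

Both distributions are close to uniform, making this a harder comparison.

H(A) = 1.9960 bits
H(B) = 1.9997 bits

The distribution closer to uniform has higher entropy.
Answer: B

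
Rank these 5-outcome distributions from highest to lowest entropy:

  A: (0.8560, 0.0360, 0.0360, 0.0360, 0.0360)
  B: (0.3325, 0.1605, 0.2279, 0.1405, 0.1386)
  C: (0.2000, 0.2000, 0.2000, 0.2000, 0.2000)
C > B > A

Key insight: Entropy is maximized by uniform distributions and minimized by concentrated distributions.

- Uniform distributions have maximum entropy log₂(5) = 2.3219 bits
- The more "peaked" or concentrated a distribution, the lower its entropy

Entropies:
  H(A) = 0.8826 bits
  H(B) = 2.2310 bits
  H(C) = 2.3219 bits

Ranking: C > B > A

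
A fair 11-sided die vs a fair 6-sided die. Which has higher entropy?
11-sided die

Both are uniform distributions; for uniform over n outcomes, H = log₂(n). H(11-sided) = log₂(11) = 3.459 bits and H(6-sided) = log₂(6) = 2.585 bits. More outcomes in a uniform distribution means higher entropy.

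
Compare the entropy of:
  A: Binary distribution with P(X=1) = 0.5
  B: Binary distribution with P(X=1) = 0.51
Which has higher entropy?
A

For binary distributions, entropy is maximized at p=0.5 and decreases as p moves toward 0 or 1.

H(A) = H(0.5) = 1.0000 bits
H(B) = H(0.51) = 0.9997 bits

Distribution A (p=0.5) is closer to uniform (p=0.5), so it has higher entropy.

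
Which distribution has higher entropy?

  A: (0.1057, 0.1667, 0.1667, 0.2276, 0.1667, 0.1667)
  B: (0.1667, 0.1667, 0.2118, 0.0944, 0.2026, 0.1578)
A

Both distributions are close to uniform, making this a harder comparison.

H(A) = 2.5520 bits
H(B) = 2.5445 bits

The distribution closer to uniform has higher entropy.
Answer: A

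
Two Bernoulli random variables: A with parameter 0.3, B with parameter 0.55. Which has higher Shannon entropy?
B

For binary distributions, entropy is maximized at p=0.5 and decreases as p moves toward 0 or 1.

H(A) = H(0.3) = 0.8813 bits
H(B) = H(0.55) = 0.9928 bits

Distribution B (p=0.55) is closer to uniform (p=0.5), so it has higher entropy.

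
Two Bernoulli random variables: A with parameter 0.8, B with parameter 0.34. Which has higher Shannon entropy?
B

For binary distributions, entropy is maximized at p=0.5 and decreases as p moves toward 0 or 1.

H(A) = H(0.8) = 0.7219 bits
H(B) = H(0.34) = 0.9248 bits

Distribution B (p=0.34) is closer to uniform (p=0.5), so it has higher entropy.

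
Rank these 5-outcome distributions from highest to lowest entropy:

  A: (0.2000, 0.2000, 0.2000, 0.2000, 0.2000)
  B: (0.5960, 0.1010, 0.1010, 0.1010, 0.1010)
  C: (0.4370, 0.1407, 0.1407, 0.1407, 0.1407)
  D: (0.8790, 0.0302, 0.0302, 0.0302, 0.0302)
A > C > B > D

Key insight: Entropy is maximized by uniform distributions and minimized by concentrated distributions.

Entropies:
  H(A) = 2.3219 bits
  H(B) = 1.7812 bits
  H(C) = 2.1145 bits
  H(D) = 0.7742 bits

Ranking: A > C > B > D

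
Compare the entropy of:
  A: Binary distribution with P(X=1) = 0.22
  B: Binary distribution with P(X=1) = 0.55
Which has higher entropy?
B

For binary distributions, entropy is maximized at p=0.5 and decreases as p moves toward 0 or 1.

H(A) = H(0.22) = 0.7602 bits
H(B) = H(0.55) = 0.9928 bits

Distribution B (p=0.55) is closer to uniform (p=0.5), so it has higher entropy.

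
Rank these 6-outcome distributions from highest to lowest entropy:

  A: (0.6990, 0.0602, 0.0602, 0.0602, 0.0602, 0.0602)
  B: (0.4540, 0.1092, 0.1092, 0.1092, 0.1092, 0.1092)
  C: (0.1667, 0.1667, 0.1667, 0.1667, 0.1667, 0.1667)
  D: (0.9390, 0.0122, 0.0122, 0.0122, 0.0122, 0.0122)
C > B > A > D

Key insight: Entropy is maximized by uniform distributions and minimized by concentrated distributions.

Entropies:
  H(A) = 1.5814 bits
  H(B) = 2.2617 bits
  H(C) = 2.5850 bits
  H(D) = 0.4730 bits

Ranking: C > B > A > D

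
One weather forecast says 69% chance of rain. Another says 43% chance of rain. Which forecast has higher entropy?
43% forecast

Treat each forecast as a Bernoulli distribution. Binary entropy is maximized at p=0.5 and falls off symmetrically toward 0 or 1. The 43% forecast is closer to 50%, so it is more uncertain. H(69%) ≈ 0.893 bits, H(43%) ≈ 0.986 bits.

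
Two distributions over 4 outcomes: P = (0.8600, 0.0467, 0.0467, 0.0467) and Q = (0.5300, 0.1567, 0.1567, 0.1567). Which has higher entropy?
Q

P is highly concentrated on one outcome (86%), making it nearly deterministic. Q spreads its mass more evenly (max 53%). The more spread-out distribution has higher entropy: H(P) ≈ 0.806 bits, H(Q) ≈ 1.742 bits.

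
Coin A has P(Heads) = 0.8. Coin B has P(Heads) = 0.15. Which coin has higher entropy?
A

For binary distributions, entropy is maximized at p=0.5 and decreases as p moves toward 0 or 1.

H(A) = H(0.8) = 0.7219 bits
H(B) = H(0.15) = 0.6098 bits

Distribution A (p=0.8) is closer to uniform (p=0.5), so it has higher entropy.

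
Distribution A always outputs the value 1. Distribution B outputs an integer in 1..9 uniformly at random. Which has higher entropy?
B

A is deterministic, so H(A) = 0. B is uniform over 9 outcomes, so H(B) = log₂(9) = 3.170 bits. Any distribution with genuine randomness has higher entropy than a deterministic one.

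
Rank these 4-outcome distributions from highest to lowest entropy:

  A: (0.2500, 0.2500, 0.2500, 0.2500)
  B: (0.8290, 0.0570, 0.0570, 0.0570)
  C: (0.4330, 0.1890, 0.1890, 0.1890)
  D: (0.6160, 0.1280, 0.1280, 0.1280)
A > C > D > B

Key insight: Entropy is maximized by uniform distributions and minimized by concentrated distributions.

Entropies:
  H(A) = 2.0000 bits
  H(B) = 0.9310 bits
  H(C) = 1.8857 bits
  H(D) = 1.5694 bits

Ranking: A > C > D > B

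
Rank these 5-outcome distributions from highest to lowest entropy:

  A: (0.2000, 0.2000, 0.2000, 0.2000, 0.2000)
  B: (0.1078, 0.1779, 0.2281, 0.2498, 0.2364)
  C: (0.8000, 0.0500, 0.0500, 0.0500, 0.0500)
A > B > C

Key insight: Entropy is maximized by uniform distributions and minimized by concentrated distributions.

- Uniform distributions have maximum entropy log₂(5) = 2.3219 bits
- The more "peaked" or concentrated a distribution, the lower its entropy

Entropies:
  H(A) = 2.3219 bits
  H(B) = 2.2677 bits
  H(C) = 1.1219 bits

Ranking: A > B > C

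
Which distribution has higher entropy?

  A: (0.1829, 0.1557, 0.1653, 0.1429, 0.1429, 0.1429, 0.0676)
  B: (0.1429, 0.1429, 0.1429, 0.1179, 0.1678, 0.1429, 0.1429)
B

Both distributions are close to uniform, making this a harder comparison.

H(A) = 2.7611 bits
H(B) = 2.8010 bits

The distribution closer to uniform has higher entropy.
Answer: B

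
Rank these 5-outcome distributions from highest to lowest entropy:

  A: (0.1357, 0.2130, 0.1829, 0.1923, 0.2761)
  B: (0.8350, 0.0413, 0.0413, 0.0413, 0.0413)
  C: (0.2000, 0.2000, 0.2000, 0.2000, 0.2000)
C > A > B

Key insight: Entropy is maximized by uniform distributions and minimized by concentrated distributions.

- Uniform distributions have maximum entropy log₂(5) = 2.3219 bits
- The more "peaked" or concentrated a distribution, the lower its entropy

Entropies:
  H(A) = 2.2846 bits
  H(B) = 0.9761 bits
  H(C) = 2.3219 bits

Ranking: C > A > B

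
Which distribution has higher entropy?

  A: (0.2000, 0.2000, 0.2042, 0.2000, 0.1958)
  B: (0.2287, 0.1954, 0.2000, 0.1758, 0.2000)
A

Both distributions are close to uniform, making this a harder comparison.

H(A) = 2.3218 bits
H(B) = 2.3168 bits

The distribution closer to uniform has higher entropy.
Answer: A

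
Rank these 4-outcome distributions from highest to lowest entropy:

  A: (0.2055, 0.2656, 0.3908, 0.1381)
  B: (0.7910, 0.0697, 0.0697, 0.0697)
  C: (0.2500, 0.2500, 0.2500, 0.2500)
C > A > B

Key insight: Entropy is maximized by uniform distributions and minimized by concentrated distributions.

- Uniform distributions have maximum entropy log₂(4) = 2.0000 bits
- The more "peaked" or concentrated a distribution, the lower its entropy

Entropies:
  H(A) = 1.9013 bits
  H(B) = 1.0708 bits
  H(C) = 2.0000 bits

Ranking: C > A > B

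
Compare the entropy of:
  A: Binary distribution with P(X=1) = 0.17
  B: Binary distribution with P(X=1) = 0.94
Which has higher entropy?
A

For binary distributions, entropy is maximized at p=0.5 and decreases as p moves toward 0 or 1.

H(A) = H(0.17) = 0.6577 bits
H(B) = H(0.94) = 0.3274 bits

Distribution A (p=0.17) is closer to uniform (p=0.5), so it has higher entropy.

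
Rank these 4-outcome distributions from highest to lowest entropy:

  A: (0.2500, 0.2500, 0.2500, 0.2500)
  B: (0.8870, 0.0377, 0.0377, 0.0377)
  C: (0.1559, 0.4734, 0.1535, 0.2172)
A > C > B

Key insight: Entropy is maximized by uniform distributions and minimized by concentrated distributions.

- Uniform distributions have maximum entropy log₂(4) = 2.0000 bits
- The more "peaked" or concentrated a distribution, the lower its entropy

Entropies:
  H(A) = 2.0000 bits
  H(B) = 0.6880 bits
  H(C) = 1.8222 bits

Ranking: A > C > B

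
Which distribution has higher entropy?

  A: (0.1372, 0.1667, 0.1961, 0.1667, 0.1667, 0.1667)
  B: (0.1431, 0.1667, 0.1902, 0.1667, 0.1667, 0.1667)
B

Both distributions are close to uniform, making this a harder comparison.

H(A) = 2.5774 bits
H(B) = 2.5801 bits

The distribution closer to uniform has higher entropy.
Answer: B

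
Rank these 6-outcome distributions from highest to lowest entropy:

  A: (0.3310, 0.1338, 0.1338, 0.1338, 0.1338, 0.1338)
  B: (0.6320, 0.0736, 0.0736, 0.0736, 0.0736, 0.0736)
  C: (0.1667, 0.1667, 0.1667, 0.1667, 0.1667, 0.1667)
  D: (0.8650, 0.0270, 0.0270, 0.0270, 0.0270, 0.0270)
C > A > B > D

Key insight: Entropy is maximized by uniform distributions and minimized by concentrated distributions.

Entropies:
  H(A) = 2.4693 bits
  H(B) = 1.8036 bits
  H(C) = 2.5850 bits
  H(D) = 0.8845 bits

Ranking: C > A > B > D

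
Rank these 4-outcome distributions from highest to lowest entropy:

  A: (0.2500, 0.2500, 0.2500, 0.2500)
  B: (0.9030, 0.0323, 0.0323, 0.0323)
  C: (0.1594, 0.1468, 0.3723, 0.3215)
A > C > B

Key insight: Entropy is maximized by uniform distributions and minimized by concentrated distributions.

- Uniform distributions have maximum entropy log₂(4) = 2.0000 bits
- The more "peaked" or concentrated a distribution, the lower its entropy

Entropies:
  H(A) = 2.0000 bits
  H(B) = 0.6132 bits
  H(C) = 1.8857 bits

Ranking: A > C > B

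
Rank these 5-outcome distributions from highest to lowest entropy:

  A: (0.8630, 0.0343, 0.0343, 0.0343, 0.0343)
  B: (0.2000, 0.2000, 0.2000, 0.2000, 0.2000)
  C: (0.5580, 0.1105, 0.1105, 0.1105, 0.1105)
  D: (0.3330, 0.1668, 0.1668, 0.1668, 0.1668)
B > D > C > A

Key insight: Entropy is maximized by uniform distributions and minimized by concentrated distributions.

Entropies:
  H(A) = 0.8503 bits
  H(B) = 2.3219 bits
  H(C) = 1.8743 bits
  H(D) = 2.2520 bits

Ranking: B > D > C > A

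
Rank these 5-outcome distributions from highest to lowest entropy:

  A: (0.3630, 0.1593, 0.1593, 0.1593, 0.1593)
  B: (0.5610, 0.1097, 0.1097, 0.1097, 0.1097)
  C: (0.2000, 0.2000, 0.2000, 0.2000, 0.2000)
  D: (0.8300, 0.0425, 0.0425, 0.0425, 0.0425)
C > A > B > D

Key insight: Entropy is maximized by uniform distributions and minimized by concentrated distributions.

Entropies:
  H(A) = 2.2191 bits
  H(B) = 1.8672 bits
  H(C) = 2.3219 bits
  H(D) = 0.9977 bits

Ranking: C > A > B > D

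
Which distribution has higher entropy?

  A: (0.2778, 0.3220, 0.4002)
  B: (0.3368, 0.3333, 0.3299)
B

Both distributions are close to uniform, making this a harder comparison.

H(A) = 1.5685 bits
H(B) = 1.5849 bits

The distribution closer to uniform has higher entropy.
Answer: B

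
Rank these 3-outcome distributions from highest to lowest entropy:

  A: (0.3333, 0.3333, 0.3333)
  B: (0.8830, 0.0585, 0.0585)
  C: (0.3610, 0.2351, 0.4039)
A > C > B

Key insight: Entropy is maximized by uniform distributions and minimized by concentrated distributions.

- Uniform distributions have maximum entropy log₂(3) = 1.5850 bits
- The more "peaked" or concentrated a distribution, the lower its entropy

Entropies:
  H(A) = 1.5850 bits
  H(B) = 0.6377 bits
  H(C) = 1.5500 bits

Ranking: A > C > B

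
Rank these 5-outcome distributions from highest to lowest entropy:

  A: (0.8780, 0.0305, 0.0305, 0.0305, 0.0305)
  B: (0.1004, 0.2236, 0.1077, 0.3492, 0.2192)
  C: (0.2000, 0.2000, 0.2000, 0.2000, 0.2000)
C > B > A

Key insight: Entropy is maximized by uniform distributions and minimized by concentrated distributions.

- Uniform distributions have maximum entropy log₂(5) = 2.3219 bits
- The more "peaked" or concentrated a distribution, the lower its entropy

Entropies:
  H(A) = 0.7791 bits
  H(B) = 2.1724 bits
  H(C) = 2.3219 bits

Ranking: C > B > A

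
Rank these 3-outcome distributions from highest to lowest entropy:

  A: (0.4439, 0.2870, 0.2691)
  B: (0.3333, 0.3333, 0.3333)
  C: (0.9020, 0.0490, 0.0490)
B > A > C

Key insight: Entropy is maximized by uniform distributions and minimized by concentrated distributions.

- Uniform distributions have maximum entropy log₂(3) = 1.5850 bits
- The more "peaked" or concentrated a distribution, the lower its entropy

Entropies:
  H(A) = 1.5466 bits
  H(B) = 1.5850 bits
  H(C) = 0.5606 bits

Ranking: B > A > C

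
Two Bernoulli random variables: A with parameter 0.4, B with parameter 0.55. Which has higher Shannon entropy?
B

For binary distributions, entropy is maximized at p=0.5 and decreases as p moves toward 0 or 1.

H(A) = H(0.4) = 0.9710 bits
H(B) = H(0.55) = 0.9928 bits

Distribution B (p=0.55) is closer to uniform (p=0.5), so it has higher entropy.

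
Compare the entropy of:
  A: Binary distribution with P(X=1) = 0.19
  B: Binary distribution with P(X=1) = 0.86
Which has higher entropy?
A

For binary distributions, entropy is maximized at p=0.5 and decreases as p moves toward 0 or 1.

H(A) = H(0.19) = 0.7015 bits
H(B) = H(0.86) = 0.5842 bits

Distribution A (p=0.19) is closer to uniform (p=0.5), so it has higher entropy.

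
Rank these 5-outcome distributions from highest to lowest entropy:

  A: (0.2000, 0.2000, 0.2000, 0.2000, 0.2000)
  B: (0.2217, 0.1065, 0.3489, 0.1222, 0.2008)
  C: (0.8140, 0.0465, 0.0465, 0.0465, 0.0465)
A > B > C

Key insight: Entropy is maximized by uniform distributions and minimized by concentrated distributions.

- Uniform distributions have maximum entropy log₂(5) = 2.3219 bits
- The more "peaked" or concentrated a distribution, the lower its entropy

Entropies:
  H(A) = 2.3219 bits
  H(B) = 2.1915 bits
  H(C) = 1.0650 bits

Ranking: A > B > C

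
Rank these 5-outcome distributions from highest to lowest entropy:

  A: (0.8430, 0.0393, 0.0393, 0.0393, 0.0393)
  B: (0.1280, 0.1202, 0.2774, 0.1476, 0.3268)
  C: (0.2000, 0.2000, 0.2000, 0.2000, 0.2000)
C > B > A

Key insight: Entropy is maximized by uniform distributions and minimized by concentrated distributions.

- Uniform distributions have maximum entropy log₂(5) = 2.3219 bits
- The more "peaked" or concentrated a distribution, the lower its entropy

Entropies:
  H(A) = 0.9411 bits
  H(B) = 2.1949 bits
  H(C) = 2.3219 bits

Ranking: C > B > A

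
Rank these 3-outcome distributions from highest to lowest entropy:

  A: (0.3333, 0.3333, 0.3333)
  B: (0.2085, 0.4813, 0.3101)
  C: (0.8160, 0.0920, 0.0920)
A > B > C

Key insight: Entropy is maximized by uniform distributions and minimized by concentrated distributions.

- Uniform distributions have maximum entropy log₂(3) = 1.5850 bits
- The more "peaked" or concentrated a distribution, the lower its entropy

Entropies:
  H(A) = 1.5850 bits
  H(B) = 1.5032 bits
  H(C) = 0.8727 bits

Ranking: A > B > C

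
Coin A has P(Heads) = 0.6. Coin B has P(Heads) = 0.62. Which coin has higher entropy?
A

For binary distributions, entropy is maximized at p=0.5 and decreases as p moves toward 0 or 1.

H(A) = H(0.6) = 0.9710 bits
H(B) = H(0.62) = 0.9580 bits

Distribution A (p=0.6) is closer to uniform (p=0.5), so it has higher entropy.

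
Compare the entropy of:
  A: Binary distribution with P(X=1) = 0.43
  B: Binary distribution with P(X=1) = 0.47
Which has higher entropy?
B

For binary distributions, entropy is maximized at p=0.5 and decreases as p moves toward 0 or 1.

H(A) = H(0.43) = 0.9858 bits
H(B) = H(0.47) = 0.9974 bits

Distribution B (p=0.47) is closer to uniform (p=0.5), so it has higher entropy.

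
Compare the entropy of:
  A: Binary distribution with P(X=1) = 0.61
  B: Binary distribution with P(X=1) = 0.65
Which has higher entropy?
A

For binary distributions, entropy is maximized at p=0.5 and decreases as p moves toward 0 or 1.

H(A) = H(0.61) = 0.9648 bits
H(B) = H(0.65) = 0.9341 bits

Distribution A (p=0.61) is closer to uniform (p=0.5), so it has higher entropy.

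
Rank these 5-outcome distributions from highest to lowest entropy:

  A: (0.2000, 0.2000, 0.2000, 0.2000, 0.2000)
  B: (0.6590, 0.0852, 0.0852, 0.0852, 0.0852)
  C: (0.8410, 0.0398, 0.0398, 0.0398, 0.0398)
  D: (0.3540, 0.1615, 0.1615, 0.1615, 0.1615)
A > D > B > C

Key insight: Entropy is maximized by uniform distributions and minimized by concentrated distributions.

Entropies:
  H(A) = 2.3219 bits
  H(B) = 1.6078 bits
  H(C) = 0.9499 bits
  H(D) = 2.2296 bits

Ranking: A > D > B > C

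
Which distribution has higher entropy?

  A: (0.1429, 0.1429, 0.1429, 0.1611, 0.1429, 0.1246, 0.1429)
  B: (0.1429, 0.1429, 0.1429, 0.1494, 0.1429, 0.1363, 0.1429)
B

Both distributions are close to uniform, making this a harder comparison.

H(A) = 2.8040 bits
H(B) = 2.8069 bits

The distribution closer to uniform has higher entropy.
Answer: B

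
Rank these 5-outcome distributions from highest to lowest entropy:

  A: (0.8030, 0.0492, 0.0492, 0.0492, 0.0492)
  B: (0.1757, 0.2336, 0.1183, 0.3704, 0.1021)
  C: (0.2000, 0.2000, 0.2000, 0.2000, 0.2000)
C > B > A

Key insight: Entropy is maximized by uniform distributions and minimized by concentrated distributions.

- Uniform distributions have maximum entropy log₂(5) = 2.3219 bits
- The more "peaked" or concentrated a distribution, the lower its entropy

Entropies:
  H(A) = 1.1099 bits
  H(B) = 2.1619 bits
  H(C) = 2.3219 bits

Ranking: C > B > A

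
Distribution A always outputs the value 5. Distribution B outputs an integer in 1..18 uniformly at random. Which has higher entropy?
B

A is deterministic, so H(A) = 0. B is uniform over 18 outcomes, so H(B) = log₂(18) = 4.170 bits. Any distribution with genuine randomness has higher entropy than a deterministic one.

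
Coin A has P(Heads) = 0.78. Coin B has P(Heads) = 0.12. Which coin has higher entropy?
A

For binary distributions, entropy is maximized at p=0.5 and decreases as p moves toward 0 or 1.

H(A) = H(0.78) = 0.7602 bits
H(B) = H(0.12) = 0.5294 bits

Distribution A (p=0.78) is closer to uniform (p=0.5), so it has higher entropy.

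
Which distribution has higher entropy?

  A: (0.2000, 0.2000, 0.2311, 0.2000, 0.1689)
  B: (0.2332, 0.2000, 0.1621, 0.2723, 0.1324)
A

Both distributions are close to uniform, making this a harder comparison.

H(A) = 2.3149 bits
H(B) = 2.2770 bits

The distribution closer to uniform has higher entropy.
Answer: A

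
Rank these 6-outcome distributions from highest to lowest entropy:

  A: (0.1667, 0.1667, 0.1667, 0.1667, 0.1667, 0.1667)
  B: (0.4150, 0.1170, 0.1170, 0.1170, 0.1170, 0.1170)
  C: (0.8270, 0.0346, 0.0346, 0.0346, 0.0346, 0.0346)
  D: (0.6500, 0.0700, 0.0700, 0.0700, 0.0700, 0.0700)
A > B > D > C

Key insight: Entropy is maximized by uniform distributions and minimized by concentrated distributions.

Entropies:
  H(A) = 2.5850 bits
  H(B) = 2.3374 bits
  H(C) = 1.0662 bits
  H(D) = 1.7467 bits

Ranking: A > B > D > C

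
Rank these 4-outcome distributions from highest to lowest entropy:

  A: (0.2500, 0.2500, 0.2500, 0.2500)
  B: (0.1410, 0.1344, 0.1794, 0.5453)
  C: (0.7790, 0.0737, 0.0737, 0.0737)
A > B > C

Key insight: Entropy is maximized by uniform distributions and minimized by concentrated distributions.

- Uniform distributions have maximum entropy log₂(4) = 2.0000 bits
- The more "peaked" or concentrated a distribution, the lower its entropy

Entropies:
  H(A) = 2.0000 bits
  H(B) = 1.7093 bits
  H(C) = 1.1123 bits

Ranking: A > B > C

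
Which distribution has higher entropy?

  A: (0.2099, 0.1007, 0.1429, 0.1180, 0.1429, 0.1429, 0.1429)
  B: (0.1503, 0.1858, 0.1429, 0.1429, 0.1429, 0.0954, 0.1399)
B

Both distributions are close to uniform, making this a harder comparison.

H(A) = 2.7742 bits
H(B) = 2.7856 bits

The distribution closer to uniform has higher entropy.
Answer: B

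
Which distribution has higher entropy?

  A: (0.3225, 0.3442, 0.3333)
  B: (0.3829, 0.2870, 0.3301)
A

Both distributions are close to uniform, making this a harder comparison.

H(A) = 1.5845 bits
H(B) = 1.5750 bits

The distribution closer to uniform has higher entropy.
Answer: A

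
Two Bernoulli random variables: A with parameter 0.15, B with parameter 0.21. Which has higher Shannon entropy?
B

For binary distributions, entropy is maximized at p=0.5 and decreases as p moves toward 0 or 1.

H(A) = H(0.15) = 0.6098 bits
H(B) = H(0.21) = 0.7415 bits

Distribution B (p=0.21) is closer to uniform (p=0.5), so it has higher entropy.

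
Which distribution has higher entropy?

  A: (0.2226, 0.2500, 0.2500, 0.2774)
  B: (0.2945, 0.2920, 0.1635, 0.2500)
A

Both distributions are close to uniform, making this a harder comparison.

H(A) = 1.9956 bits
H(B) = 1.9651 bits

The distribution closer to uniform has higher entropy.
Answer: A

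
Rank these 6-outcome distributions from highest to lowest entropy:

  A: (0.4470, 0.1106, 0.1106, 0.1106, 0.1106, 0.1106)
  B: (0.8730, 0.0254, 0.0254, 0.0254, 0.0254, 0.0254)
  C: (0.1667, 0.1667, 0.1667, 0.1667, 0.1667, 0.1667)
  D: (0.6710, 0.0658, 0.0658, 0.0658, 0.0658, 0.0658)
C > A > D > B

Key insight: Entropy is maximized by uniform distributions and minimized by concentrated distributions.

Entropies:
  H(A) = 2.2759 bits
  H(B) = 0.8440 bits
  H(C) = 2.5850 bits
  H(D) = 1.6778 bits

Ranking: C > A > D > B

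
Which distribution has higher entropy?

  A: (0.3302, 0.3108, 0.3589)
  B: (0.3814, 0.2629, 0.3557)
A

Both distributions are close to uniform, making this a harder comparison.

H(A) = 1.5824 bits
H(B) = 1.5675 bits

The distribution closer to uniform has higher entropy.
Answer: A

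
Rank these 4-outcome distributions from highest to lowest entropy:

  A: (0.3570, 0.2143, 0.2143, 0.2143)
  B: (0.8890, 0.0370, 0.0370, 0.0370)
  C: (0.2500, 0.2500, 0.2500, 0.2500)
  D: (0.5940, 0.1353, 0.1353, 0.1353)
C > A > D > B

Key insight: Entropy is maximized by uniform distributions and minimized by concentrated distributions.

Entropies:
  H(A) = 1.9593 bits
  H(B) = 0.6789 bits
  H(C) = 2.0000 bits
  H(D) = 1.6178 bits

Ranking: C > A > D > B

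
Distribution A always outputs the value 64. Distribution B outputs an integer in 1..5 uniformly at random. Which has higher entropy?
B

A is deterministic, so H(A) = 0. B is uniform over 5 outcomes, so H(B) = log₂(5) = 2.322 bits. Any distribution with genuine randomness has higher entropy than a deterministic one.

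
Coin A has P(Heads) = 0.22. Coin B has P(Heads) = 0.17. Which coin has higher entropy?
A

For binary distributions, entropy is maximized at p=0.5 and decreases as p moves toward 0 or 1.

H(A) = H(0.22) = 0.7602 bits
H(B) = H(0.17) = 0.6577 bits

Distribution A (p=0.22) is closer to uniform (p=0.5), so it has higher entropy.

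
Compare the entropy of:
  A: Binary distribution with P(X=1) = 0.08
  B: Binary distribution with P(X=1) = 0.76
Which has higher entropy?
B

For binary distributions, entropy is maximized at p=0.5 and decreases as p moves toward 0 or 1.

H(A) = H(0.08) = 0.4022 bits
H(B) = H(0.76) = 0.7950 bits

Distribution B (p=0.76) is closer to uniform (p=0.5), so it has higher entropy.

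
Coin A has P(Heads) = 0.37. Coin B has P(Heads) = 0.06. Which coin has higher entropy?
A

For binary distributions, entropy is maximized at p=0.5 and decreases as p moves toward 0 or 1.

H(A) = H(0.37) = 0.9507 bits
H(B) = H(0.06) = 0.3274 bits

Distribution A (p=0.37) is closer to uniform (p=0.5), so it has higher entropy.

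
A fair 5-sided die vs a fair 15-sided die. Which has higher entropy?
15-sided die

Both are uniform distributions; for uniform over n outcomes, H = log₂(n). H(5-sided) = log₂(5) = 2.322 bits and H(15-sided) = log₂(15) = 3.907 bits. More outcomes in a uniform distribution means higher entropy.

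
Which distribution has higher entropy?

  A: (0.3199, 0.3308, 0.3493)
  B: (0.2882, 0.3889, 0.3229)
A

Both distributions are close to uniform, making this a harder comparison.

H(A) = 1.5840 bits
H(B) = 1.5738 bits

The distribution closer to uniform has higher entropy.
Answer: A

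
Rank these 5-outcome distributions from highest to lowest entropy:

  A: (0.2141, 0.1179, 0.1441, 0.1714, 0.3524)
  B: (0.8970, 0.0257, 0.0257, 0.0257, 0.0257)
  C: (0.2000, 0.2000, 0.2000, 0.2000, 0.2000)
C > A > B

Key insight: Entropy is maximized by uniform distributions and minimized by concentrated distributions.

- Uniform distributions have maximum entropy log₂(5) = 2.3219 bits
- The more "peaked" or concentrated a distribution, the lower its entropy

Entropies:
  H(A) = 2.2090 bits
  H(B) = 0.6844 bits
  H(C) = 2.3219 bits

Ranking: C > A > B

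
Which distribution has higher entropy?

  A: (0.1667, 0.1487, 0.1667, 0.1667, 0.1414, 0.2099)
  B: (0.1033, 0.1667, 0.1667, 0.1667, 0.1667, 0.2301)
A

Both distributions are close to uniform, making this a harder comparison.

H(A) = 2.5731 bits
H(B) = 2.5493 bits

The distribution closer to uniform has higher entropy.
Answer: A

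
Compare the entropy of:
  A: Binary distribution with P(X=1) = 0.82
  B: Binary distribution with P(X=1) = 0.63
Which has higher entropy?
B

For binary distributions, entropy is maximized at p=0.5 and decreases as p moves toward 0 or 1.

H(A) = H(0.82) = 0.6801 bits
H(B) = H(0.63) = 0.9507 bits

Distribution B (p=0.63) is closer to uniform (p=0.5), so it has higher entropy.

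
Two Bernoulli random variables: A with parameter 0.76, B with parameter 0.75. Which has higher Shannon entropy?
B

For binary distributions, entropy is maximized at p=0.5 and decreases as p moves toward 0 or 1.

H(A) = H(0.76) = 0.7950 bits
H(B) = H(0.75) = 0.8113 bits

Distribution B (p=0.75) is closer to uniform (p=0.5), so it has higher entropy.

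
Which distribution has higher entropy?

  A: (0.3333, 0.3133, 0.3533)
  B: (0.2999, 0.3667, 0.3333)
A

Both distributions are close to uniform, making this a harder comparison.

H(A) = 1.5832 bits
H(B) = 1.5801 bits

The distribution closer to uniform has higher entropy.
Answer: A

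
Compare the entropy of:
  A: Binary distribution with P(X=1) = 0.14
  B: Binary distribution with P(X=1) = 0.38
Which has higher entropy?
B

For binary distributions, entropy is maximized at p=0.5 and decreases as p moves toward 0 or 1.

H(A) = H(0.14) = 0.5842 bits
H(B) = H(0.38) = 0.9580 bits

Distribution B (p=0.38) is closer to uniform (p=0.5), so it has higher entropy.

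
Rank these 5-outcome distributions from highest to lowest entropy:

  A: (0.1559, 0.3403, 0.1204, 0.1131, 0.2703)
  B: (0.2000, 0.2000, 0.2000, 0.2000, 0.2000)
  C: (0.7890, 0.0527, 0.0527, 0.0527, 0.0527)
B > A > C

Key insight: Entropy is maximized by uniform distributions and minimized by concentrated distributions.

- Uniform distributions have maximum entropy log₂(5) = 2.3219 bits
- The more "peaked" or concentrated a distribution, the lower its entropy

Entropies:
  H(A) = 2.1808 bits
  H(B) = 2.3219 bits
  H(C) = 1.1654 bits

Ranking: B > A > C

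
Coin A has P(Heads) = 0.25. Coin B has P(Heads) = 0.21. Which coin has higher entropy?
A

For binary distributions, entropy is maximized at p=0.5 and decreases as p moves toward 0 or 1.

H(A) = H(0.25) = 0.8113 bits
H(B) = H(0.21) = 0.7415 bits

Distribution A (p=0.25) is closer to uniform (p=0.5), so it has higher entropy.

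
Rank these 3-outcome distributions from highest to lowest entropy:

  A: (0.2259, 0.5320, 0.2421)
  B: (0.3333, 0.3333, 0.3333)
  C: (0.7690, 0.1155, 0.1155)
B > A > C

Key insight: Entropy is maximized by uniform distributions and minimized by concentrated distributions.

- Uniform distributions have maximum entropy log₂(3) = 1.5850 bits
- The more "peaked" or concentrated a distribution, the lower its entropy

Entropies:
  H(A) = 1.4647 bits
  H(B) = 1.5850 bits
  H(C) = 1.0108 bits

Ranking: B > A > C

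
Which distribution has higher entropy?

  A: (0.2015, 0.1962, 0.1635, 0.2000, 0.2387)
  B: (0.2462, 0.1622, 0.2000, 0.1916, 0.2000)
A

Both distributions are close to uniform, making this a harder comparison.

H(A) = 2.3117 bits
H(B) = 2.3090 bits

The distribution closer to uniform has higher entropy.
Answer: A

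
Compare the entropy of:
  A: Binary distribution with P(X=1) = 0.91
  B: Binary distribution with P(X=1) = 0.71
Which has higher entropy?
B

For binary distributions, entropy is maximized at p=0.5 and decreases as p moves toward 0 or 1.

H(A) = H(0.91) = 0.4365 bits
H(B) = H(0.71) = 0.8687 bits

Distribution B (p=0.71) is closer to uniform (p=0.5), so it has higher entropy.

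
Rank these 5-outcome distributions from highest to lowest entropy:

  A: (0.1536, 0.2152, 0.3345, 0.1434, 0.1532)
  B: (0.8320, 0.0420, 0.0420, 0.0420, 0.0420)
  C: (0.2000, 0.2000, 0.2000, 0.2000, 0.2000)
C > A > B

Key insight: Entropy is maximized by uniform distributions and minimized by concentrated distributions.

- Uniform distributions have maximum entropy log₂(5) = 2.3219 bits
- The more "peaked" or concentrated a distribution, the lower its entropy

Entropies:
  H(A) = 2.2371 bits
  H(B) = 0.9891 bits
  H(C) = 2.3219 bits

Ranking: C > A > B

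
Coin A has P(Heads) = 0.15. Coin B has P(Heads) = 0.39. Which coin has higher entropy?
B

For binary distributions, entropy is maximized at p=0.5 and decreases as p moves toward 0 or 1.

H(A) = H(0.15) = 0.6098 bits
H(B) = H(0.39) = 0.9648 bits

Distribution B (p=0.39) is closer to uniform (p=0.5), so it has higher entropy.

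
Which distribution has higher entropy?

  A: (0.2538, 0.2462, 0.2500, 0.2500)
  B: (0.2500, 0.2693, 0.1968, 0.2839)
A

Both distributions are close to uniform, making this a harder comparison.

H(A) = 1.9999 bits
H(B) = 1.9870 bits

The distribution closer to uniform has higher entropy.
Answer: A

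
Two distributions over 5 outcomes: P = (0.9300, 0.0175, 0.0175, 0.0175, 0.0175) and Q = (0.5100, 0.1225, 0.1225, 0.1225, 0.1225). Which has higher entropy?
Q

P is highly concentrated on one outcome (93%), making it nearly deterministic. Q spreads its mass more evenly (max 51%). The more spread-out distribution has higher entropy: H(P) ≈ 0.506 bits, H(Q) ≈ 1.980 bits.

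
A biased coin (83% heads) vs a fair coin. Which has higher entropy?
Fair coin

The fair coin is uniform (p=0.5), maximizing binary entropy at 1 bit. The biased coin has H(0.83) ≈ 0.658 bits — its outcome is more predictable, so its entropy is lower.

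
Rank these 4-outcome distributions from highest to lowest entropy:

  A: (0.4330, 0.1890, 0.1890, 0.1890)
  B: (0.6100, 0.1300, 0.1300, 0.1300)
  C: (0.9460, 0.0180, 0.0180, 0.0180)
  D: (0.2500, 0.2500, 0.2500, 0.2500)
D > A > B > C

Key insight: Entropy is maximized by uniform distributions and minimized by concentrated distributions.

Entropies:
  H(A) = 1.8857 bits
  H(B) = 1.5829 bits
  H(C) = 0.3887 bits
  H(D) = 2.0000 bits

Ranking: D > A > B > C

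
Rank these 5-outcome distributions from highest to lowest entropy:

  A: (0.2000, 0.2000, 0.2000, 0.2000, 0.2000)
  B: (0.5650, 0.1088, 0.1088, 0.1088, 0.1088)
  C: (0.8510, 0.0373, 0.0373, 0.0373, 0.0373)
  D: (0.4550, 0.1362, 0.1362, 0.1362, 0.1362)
A > D > B > C

Key insight: Entropy is maximized by uniform distributions and minimized by concentrated distributions.

Entropies:
  H(A) = 2.3219 bits
  H(B) = 1.8578 bits
  H(C) = 0.9053 bits
  H(D) = 2.0841 bits

Ranking: A > D > B > C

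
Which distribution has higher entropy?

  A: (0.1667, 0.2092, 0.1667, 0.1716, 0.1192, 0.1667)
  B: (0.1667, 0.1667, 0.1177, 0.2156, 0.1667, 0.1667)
A

Both distributions are close to uniform, making this a harder comparison.

H(A) = 2.5668 bits
H(B) = 2.5639 bits

The distribution closer to uniform has higher entropy.
Answer: A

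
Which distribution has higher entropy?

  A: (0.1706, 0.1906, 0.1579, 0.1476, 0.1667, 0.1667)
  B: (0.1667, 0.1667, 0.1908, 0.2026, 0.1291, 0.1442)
A

Both distributions are close to uniform, making this a harder comparison.

H(A) = 2.5805 bits
H(B) = 2.5684 bits

The distribution closer to uniform has higher entropy.
Answer: A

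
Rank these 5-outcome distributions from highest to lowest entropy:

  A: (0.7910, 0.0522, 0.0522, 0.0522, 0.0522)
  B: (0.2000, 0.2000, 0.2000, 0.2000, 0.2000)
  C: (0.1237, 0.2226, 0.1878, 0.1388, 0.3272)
B > C > A

Key insight: Entropy is maximized by uniform distributions and minimized by concentrated distributions.

- Uniform distributions have maximum entropy log₂(5) = 2.3219 bits
- The more "peaked" or concentrated a distribution, the lower its entropy

Entropies:
  H(A) = 1.1576 bits
  H(B) = 2.3219 bits
  H(C) = 2.2313 bits

Ranking: B > C > A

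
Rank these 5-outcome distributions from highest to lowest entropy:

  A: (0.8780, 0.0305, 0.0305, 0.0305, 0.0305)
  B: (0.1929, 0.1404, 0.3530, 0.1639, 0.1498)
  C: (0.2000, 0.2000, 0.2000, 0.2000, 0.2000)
C > B > A

Key insight: Entropy is maximized by uniform distributions and minimized by concentrated distributions.

- Uniform distributions have maximum entropy log₂(5) = 2.3219 bits
- The more "peaked" or concentrated a distribution, the lower its entropy

Entropies:
  H(A) = 0.7791 bits
  H(B) = 2.2238 bits
  H(C) = 2.3219 bits

Ranking: C > B > A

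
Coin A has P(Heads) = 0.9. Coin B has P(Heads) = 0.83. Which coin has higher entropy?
B

For binary distributions, entropy is maximized at p=0.5 and decreases as p moves toward 0 or 1.

H(A) = H(0.9) = 0.4690 bits
H(B) = H(0.83) = 0.6577 bits

Distribution B (p=0.83) is closer to uniform (p=0.5), so it has higher entropy.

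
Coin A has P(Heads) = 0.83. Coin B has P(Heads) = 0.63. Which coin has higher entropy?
B

For binary distributions, entropy is maximized at p=0.5 and decreases as p moves toward 0 or 1.

H(A) = H(0.83) = 0.6577 bits
H(B) = H(0.63) = 0.9507 bits

Distribution B (p=0.63) is closer to uniform (p=0.5), so it has higher entropy.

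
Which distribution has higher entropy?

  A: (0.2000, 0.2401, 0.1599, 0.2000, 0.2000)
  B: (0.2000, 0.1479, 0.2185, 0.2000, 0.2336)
A

Both distributions are close to uniform, making this a harder comparison.

H(A) = 2.3103 bits
H(B) = 2.3061 bits

The distribution closer to uniform has higher entropy.
Answer: A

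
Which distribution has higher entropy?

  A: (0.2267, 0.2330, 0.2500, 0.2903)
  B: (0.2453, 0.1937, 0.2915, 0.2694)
A

Both distributions are close to uniform, making this a harder comparison.

H(A) = 1.9931 bits
H(B) = 1.9842 bits

The distribution closer to uniform has higher entropy.
Answer: A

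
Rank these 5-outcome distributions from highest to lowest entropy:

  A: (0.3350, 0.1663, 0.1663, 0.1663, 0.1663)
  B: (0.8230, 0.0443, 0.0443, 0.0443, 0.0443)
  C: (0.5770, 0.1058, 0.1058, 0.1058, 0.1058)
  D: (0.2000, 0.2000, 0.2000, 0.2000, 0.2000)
D > A > C > B

Key insight: Entropy is maximized by uniform distributions and minimized by concentrated distributions.

Entropies:
  H(A) = 2.2500 bits
  H(B) = 1.0275 bits
  H(C) = 1.8288 bits
  H(D) = 2.3219 bits

Ranking: D > A > C > B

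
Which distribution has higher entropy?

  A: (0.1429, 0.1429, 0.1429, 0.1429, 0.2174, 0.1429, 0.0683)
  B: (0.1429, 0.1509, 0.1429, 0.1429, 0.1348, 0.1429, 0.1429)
B

Both distributions are close to uniform, making this a harder comparison.

H(A) = 2.7483 bits
H(B) = 2.8067 bits

The distribution closer to uniform has higher entropy.
Answer: B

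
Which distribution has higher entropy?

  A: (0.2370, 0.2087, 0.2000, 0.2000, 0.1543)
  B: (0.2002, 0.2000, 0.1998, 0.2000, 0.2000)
B

Both distributions are close to uniform, making this a harder comparison.

H(A) = 2.3088 bits
H(B) = 2.3219 bits

The distribution closer to uniform has higher entropy.
Answer: B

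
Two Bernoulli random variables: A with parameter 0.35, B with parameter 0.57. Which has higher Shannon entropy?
B

For binary distributions, entropy is maximized at p=0.5 and decreases as p moves toward 0 or 1.

H(A) = H(0.35) = 0.9341 bits
H(B) = H(0.57) = 0.9858 bits

Distribution B (p=0.57) is closer to uniform (p=0.5), so it has higher entropy.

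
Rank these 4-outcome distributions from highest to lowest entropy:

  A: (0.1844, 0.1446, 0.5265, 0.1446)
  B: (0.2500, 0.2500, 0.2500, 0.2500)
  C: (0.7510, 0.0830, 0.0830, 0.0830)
B > A > C

Key insight: Entropy is maximized by uniform distributions and minimized by concentrated distributions.

- Uniform distributions have maximum entropy log₂(4) = 2.0000 bits
- The more "peaked" or concentrated a distribution, the lower its entropy

Entropies:
  H(A) = 1.7438 bits
  H(B) = 2.0000 bits
  H(C) = 1.2043 bits

Ranking: B > A > C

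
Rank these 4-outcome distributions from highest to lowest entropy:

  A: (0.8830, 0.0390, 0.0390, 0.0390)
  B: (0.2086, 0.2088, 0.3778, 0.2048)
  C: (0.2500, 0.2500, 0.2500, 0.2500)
C > B > A

Key insight: Entropy is maximized by uniform distributions and minimized by concentrated distributions.

- Uniform distributions have maximum entropy log₂(4) = 2.0000 bits
- The more "peaked" or concentrated a distribution, the lower its entropy

Entropies:
  H(A) = 0.7061 bits
  H(B) = 1.9426 bits
  H(C) = 2.0000 bits

Ranking: C > B > A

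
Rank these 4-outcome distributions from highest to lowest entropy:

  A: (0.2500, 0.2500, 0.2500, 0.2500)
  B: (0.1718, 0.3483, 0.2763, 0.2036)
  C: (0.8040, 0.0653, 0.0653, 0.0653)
A > B > C

Key insight: Entropy is maximized by uniform distributions and minimized by concentrated distributions.

- Uniform distributions have maximum entropy log₂(4) = 2.0000 bits
- The more "peaked" or concentrated a distribution, the lower its entropy

Entropies:
  H(A) = 2.0000 bits
  H(B) = 1.9467 bits
  H(C) = 1.0245 bits

Ranking: A > B > C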